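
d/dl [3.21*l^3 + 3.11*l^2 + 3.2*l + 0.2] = 9.63*l^2 + 6.22*l + 3.2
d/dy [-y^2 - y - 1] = -2*y - 1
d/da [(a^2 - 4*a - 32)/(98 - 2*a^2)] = (-2*a^2 + 17*a - 98)/(a^4 - 98*a^2 + 2401)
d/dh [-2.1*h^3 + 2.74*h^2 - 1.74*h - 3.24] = -6.3*h^2 + 5.48*h - 1.74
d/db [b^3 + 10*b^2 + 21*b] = 3*b^2 + 20*b + 21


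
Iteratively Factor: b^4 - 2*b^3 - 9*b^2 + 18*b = (b - 2)*(b^3 - 9*b) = b*(b - 2)*(b^2 - 9) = b*(b - 2)*(b + 3)*(b - 3)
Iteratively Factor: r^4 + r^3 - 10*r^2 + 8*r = (r - 1)*(r^3 + 2*r^2 - 8*r) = (r - 1)*(r + 4)*(r^2 - 2*r) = (r - 2)*(r - 1)*(r + 4)*(r)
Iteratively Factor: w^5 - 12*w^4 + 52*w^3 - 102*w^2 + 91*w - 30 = (w - 1)*(w^4 - 11*w^3 + 41*w^2 - 61*w + 30) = (w - 3)*(w - 1)*(w^3 - 8*w^2 + 17*w - 10) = (w - 5)*(w - 3)*(w - 1)*(w^2 - 3*w + 2) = (w - 5)*(w - 3)*(w - 2)*(w - 1)*(w - 1)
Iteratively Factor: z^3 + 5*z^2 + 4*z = (z + 4)*(z^2 + z) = z*(z + 4)*(z + 1)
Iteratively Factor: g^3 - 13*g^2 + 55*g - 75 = (g - 5)*(g^2 - 8*g + 15) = (g - 5)*(g - 3)*(g - 5)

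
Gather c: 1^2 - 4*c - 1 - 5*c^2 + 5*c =-5*c^2 + c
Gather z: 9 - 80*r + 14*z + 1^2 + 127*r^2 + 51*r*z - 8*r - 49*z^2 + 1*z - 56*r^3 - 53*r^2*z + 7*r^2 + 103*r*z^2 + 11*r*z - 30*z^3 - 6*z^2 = -56*r^3 + 134*r^2 - 88*r - 30*z^3 + z^2*(103*r - 55) + z*(-53*r^2 + 62*r + 15) + 10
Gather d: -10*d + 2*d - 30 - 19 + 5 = -8*d - 44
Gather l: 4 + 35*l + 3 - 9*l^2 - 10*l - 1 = -9*l^2 + 25*l + 6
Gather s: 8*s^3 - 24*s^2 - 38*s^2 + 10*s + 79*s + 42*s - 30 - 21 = 8*s^3 - 62*s^2 + 131*s - 51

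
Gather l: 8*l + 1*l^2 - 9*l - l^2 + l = 0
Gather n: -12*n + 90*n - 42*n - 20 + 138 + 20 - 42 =36*n + 96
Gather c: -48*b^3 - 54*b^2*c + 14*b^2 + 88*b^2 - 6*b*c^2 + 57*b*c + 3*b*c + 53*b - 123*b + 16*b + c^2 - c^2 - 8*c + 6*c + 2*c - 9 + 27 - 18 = -48*b^3 + 102*b^2 - 6*b*c^2 - 54*b + c*(-54*b^2 + 60*b)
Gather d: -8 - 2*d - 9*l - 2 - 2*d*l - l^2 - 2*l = d*(-2*l - 2) - l^2 - 11*l - 10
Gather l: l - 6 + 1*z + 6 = l + z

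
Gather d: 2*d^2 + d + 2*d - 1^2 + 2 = 2*d^2 + 3*d + 1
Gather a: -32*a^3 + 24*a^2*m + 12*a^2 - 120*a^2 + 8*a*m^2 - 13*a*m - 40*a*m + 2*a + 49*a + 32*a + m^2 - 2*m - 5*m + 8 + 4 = -32*a^3 + a^2*(24*m - 108) + a*(8*m^2 - 53*m + 83) + m^2 - 7*m + 12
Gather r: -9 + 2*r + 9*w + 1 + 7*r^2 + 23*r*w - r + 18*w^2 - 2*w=7*r^2 + r*(23*w + 1) + 18*w^2 + 7*w - 8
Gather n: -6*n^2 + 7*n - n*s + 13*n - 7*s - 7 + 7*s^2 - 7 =-6*n^2 + n*(20 - s) + 7*s^2 - 7*s - 14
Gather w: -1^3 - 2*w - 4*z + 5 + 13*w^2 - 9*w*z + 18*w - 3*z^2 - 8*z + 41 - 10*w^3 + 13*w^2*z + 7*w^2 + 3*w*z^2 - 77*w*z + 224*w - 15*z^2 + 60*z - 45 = -10*w^3 + w^2*(13*z + 20) + w*(3*z^2 - 86*z + 240) - 18*z^2 + 48*z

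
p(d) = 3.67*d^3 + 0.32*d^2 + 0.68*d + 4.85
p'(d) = 11.01*d^2 + 0.64*d + 0.68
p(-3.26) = -121.12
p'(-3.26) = 115.60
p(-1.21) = -2.01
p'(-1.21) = 16.03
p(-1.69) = -13.10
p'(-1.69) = 31.04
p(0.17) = 4.99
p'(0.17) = 1.11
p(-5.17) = -497.26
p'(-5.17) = 291.66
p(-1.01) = 0.71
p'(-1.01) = 11.26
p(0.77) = 7.24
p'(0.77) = 7.70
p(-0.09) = 4.79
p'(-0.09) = 0.71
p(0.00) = 4.85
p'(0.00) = 0.68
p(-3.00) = -93.40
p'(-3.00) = 97.85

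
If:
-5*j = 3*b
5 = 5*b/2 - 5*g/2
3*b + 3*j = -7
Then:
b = -35/6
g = -47/6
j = 7/2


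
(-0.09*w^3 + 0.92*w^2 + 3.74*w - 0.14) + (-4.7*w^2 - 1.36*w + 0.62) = -0.09*w^3 - 3.78*w^2 + 2.38*w + 0.48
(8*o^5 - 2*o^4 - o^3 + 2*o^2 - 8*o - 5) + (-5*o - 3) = 8*o^5 - 2*o^4 - o^3 + 2*o^2 - 13*o - 8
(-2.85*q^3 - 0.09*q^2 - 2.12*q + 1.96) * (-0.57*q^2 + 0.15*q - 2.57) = 1.6245*q^5 - 0.3762*q^4 + 8.5194*q^3 - 1.2039*q^2 + 5.7424*q - 5.0372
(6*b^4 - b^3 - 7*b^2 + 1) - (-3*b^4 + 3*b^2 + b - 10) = 9*b^4 - b^3 - 10*b^2 - b + 11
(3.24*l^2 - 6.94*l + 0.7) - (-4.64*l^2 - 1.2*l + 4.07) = 7.88*l^2 - 5.74*l - 3.37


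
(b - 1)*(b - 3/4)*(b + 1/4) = b^3 - 3*b^2/2 + 5*b/16 + 3/16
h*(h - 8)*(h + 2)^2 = h^4 - 4*h^3 - 28*h^2 - 32*h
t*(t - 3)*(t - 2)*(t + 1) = t^4 - 4*t^3 + t^2 + 6*t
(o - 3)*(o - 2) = o^2 - 5*o + 6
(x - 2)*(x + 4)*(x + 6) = x^3 + 8*x^2 + 4*x - 48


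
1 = 1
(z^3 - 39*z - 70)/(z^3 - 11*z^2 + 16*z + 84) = (z + 5)/(z - 6)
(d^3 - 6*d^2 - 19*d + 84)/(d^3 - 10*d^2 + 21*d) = (d + 4)/d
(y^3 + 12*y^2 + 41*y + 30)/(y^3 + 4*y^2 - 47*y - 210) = (y + 1)/(y - 7)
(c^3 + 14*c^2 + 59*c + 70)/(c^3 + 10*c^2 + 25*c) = (c^2 + 9*c + 14)/(c*(c + 5))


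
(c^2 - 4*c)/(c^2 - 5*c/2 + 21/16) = 16*c*(c - 4)/(16*c^2 - 40*c + 21)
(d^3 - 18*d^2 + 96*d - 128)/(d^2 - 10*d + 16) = d - 8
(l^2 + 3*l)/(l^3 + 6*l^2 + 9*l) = 1/(l + 3)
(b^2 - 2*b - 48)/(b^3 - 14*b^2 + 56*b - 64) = (b + 6)/(b^2 - 6*b + 8)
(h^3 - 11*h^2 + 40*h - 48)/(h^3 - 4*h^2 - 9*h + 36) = (h - 4)/(h + 3)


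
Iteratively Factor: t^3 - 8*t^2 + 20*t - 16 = (t - 2)*(t^2 - 6*t + 8) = (t - 2)^2*(t - 4)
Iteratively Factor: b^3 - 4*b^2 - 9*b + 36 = (b + 3)*(b^2 - 7*b + 12) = (b - 3)*(b + 3)*(b - 4)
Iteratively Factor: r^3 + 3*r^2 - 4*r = (r + 4)*(r^2 - r) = r*(r + 4)*(r - 1)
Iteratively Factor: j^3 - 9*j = (j - 3)*(j^2 + 3*j) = (j - 3)*(j + 3)*(j)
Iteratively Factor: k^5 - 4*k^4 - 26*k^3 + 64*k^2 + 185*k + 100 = (k - 5)*(k^4 + k^3 - 21*k^2 - 41*k - 20) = (k - 5)*(k + 1)*(k^3 - 21*k - 20) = (k - 5)*(k + 1)*(k + 4)*(k^2 - 4*k - 5) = (k - 5)^2*(k + 1)*(k + 4)*(k + 1)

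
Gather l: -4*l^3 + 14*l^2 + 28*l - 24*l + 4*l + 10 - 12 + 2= -4*l^3 + 14*l^2 + 8*l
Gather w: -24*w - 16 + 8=-24*w - 8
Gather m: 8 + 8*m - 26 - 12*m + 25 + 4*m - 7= 0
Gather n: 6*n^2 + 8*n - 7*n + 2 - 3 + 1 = 6*n^2 + n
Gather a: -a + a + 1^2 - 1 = 0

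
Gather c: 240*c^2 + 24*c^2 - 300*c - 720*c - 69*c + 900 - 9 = 264*c^2 - 1089*c + 891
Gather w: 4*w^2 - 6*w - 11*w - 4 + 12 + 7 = 4*w^2 - 17*w + 15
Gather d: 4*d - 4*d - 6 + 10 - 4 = 0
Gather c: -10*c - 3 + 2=-10*c - 1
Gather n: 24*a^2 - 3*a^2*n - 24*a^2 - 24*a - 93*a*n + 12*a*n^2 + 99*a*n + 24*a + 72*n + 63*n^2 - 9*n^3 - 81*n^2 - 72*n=-9*n^3 + n^2*(12*a - 18) + n*(-3*a^2 + 6*a)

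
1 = 1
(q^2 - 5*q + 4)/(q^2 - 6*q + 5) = (q - 4)/(q - 5)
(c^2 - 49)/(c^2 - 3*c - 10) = (49 - c^2)/(-c^2 + 3*c + 10)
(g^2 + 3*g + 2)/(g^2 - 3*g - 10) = (g + 1)/(g - 5)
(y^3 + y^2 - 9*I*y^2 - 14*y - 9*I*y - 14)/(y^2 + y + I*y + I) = (y^2 - 9*I*y - 14)/(y + I)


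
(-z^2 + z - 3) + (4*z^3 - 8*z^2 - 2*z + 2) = 4*z^3 - 9*z^2 - z - 1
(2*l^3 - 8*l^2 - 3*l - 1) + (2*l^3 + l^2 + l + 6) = 4*l^3 - 7*l^2 - 2*l + 5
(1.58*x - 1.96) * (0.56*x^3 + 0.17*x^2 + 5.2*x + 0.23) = 0.8848*x^4 - 0.829*x^3 + 7.8828*x^2 - 9.8286*x - 0.4508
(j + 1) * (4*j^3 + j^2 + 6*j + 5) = 4*j^4 + 5*j^3 + 7*j^2 + 11*j + 5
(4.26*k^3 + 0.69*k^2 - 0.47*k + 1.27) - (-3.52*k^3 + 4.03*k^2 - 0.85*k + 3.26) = 7.78*k^3 - 3.34*k^2 + 0.38*k - 1.99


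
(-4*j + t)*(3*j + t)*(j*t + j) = -12*j^3*t - 12*j^3 - j^2*t^2 - j^2*t + j*t^3 + j*t^2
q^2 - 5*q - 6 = (q - 6)*(q + 1)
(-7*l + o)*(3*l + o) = -21*l^2 - 4*l*o + o^2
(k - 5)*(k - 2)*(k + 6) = k^3 - k^2 - 32*k + 60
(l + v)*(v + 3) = l*v + 3*l + v^2 + 3*v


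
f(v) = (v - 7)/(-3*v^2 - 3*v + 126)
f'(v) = (v - 7)*(6*v + 3)/(-3*v^2 - 3*v + 126)^2 + 1/(-3*v^2 - 3*v + 126) = (-v^2 - v + (v - 7)*(2*v + 1) + 42)/(3*(v^2 + v - 42)^2)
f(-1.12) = -0.06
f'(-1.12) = 0.01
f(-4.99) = -0.18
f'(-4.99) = 0.09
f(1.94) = -0.05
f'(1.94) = 0.00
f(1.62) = -0.05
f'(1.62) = 0.00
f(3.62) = -0.04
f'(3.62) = -0.00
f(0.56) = -0.05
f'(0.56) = 0.01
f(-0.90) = -0.06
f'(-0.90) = 0.01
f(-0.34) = -0.06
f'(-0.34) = 0.01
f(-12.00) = 0.07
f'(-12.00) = 0.01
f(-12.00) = 0.07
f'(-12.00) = 0.01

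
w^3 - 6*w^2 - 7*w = w*(w - 7)*(w + 1)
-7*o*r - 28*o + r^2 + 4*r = (-7*o + r)*(r + 4)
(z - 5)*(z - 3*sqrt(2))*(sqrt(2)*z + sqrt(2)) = sqrt(2)*z^3 - 6*z^2 - 4*sqrt(2)*z^2 - 5*sqrt(2)*z + 24*z + 30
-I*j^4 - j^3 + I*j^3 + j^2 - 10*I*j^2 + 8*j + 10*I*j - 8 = (j - 4*I)*(j + I)*(j + 2*I)*(-I*j + I)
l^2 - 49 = (l - 7)*(l + 7)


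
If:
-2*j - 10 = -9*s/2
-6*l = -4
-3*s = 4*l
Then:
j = -7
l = 2/3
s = -8/9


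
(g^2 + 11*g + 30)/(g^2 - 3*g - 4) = (g^2 + 11*g + 30)/(g^2 - 3*g - 4)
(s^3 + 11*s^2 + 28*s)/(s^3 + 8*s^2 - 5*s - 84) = s/(s - 3)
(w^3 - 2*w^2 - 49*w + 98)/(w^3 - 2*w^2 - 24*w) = (-w^3 + 2*w^2 + 49*w - 98)/(w*(-w^2 + 2*w + 24))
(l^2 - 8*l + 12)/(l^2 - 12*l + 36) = (l - 2)/(l - 6)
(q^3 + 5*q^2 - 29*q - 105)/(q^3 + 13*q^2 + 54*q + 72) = (q^2 + 2*q - 35)/(q^2 + 10*q + 24)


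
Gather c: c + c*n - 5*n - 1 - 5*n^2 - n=c*(n + 1) - 5*n^2 - 6*n - 1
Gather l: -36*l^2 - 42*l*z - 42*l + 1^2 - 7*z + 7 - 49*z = -36*l^2 + l*(-42*z - 42) - 56*z + 8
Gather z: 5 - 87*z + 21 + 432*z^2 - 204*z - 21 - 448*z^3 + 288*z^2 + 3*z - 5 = -448*z^3 + 720*z^2 - 288*z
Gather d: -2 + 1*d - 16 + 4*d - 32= 5*d - 50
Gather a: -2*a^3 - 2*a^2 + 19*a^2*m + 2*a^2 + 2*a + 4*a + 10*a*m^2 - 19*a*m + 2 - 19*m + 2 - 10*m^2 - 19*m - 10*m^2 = -2*a^3 + 19*a^2*m + a*(10*m^2 - 19*m + 6) - 20*m^2 - 38*m + 4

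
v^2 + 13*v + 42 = (v + 6)*(v + 7)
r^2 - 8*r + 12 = (r - 6)*(r - 2)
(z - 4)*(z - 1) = z^2 - 5*z + 4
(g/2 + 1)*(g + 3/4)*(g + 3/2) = g^3/2 + 17*g^2/8 + 45*g/16 + 9/8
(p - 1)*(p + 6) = p^2 + 5*p - 6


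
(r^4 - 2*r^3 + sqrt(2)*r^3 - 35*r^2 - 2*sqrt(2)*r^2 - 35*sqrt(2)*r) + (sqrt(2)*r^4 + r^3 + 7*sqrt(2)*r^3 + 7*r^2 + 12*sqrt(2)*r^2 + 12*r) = r^4 + sqrt(2)*r^4 - r^3 + 8*sqrt(2)*r^3 - 28*r^2 + 10*sqrt(2)*r^2 - 35*sqrt(2)*r + 12*r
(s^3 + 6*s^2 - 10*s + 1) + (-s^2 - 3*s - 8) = s^3 + 5*s^2 - 13*s - 7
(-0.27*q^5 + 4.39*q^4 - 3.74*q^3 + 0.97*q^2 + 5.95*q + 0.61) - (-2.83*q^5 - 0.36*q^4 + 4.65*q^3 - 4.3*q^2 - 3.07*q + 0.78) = 2.56*q^5 + 4.75*q^4 - 8.39*q^3 + 5.27*q^2 + 9.02*q - 0.17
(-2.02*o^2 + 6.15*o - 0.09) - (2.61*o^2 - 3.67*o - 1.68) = -4.63*o^2 + 9.82*o + 1.59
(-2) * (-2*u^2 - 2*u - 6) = 4*u^2 + 4*u + 12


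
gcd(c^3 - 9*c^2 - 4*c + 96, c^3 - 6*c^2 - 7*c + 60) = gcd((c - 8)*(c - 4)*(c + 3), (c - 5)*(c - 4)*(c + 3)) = c^2 - c - 12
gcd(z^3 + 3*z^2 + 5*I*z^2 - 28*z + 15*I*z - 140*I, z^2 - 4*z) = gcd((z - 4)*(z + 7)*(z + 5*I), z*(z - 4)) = z - 4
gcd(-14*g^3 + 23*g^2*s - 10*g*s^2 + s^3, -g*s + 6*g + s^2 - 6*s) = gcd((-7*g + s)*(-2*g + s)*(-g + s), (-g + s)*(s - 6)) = -g + s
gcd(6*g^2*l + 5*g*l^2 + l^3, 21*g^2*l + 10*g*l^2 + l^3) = 3*g*l + l^2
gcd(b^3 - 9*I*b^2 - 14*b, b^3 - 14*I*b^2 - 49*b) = b^2 - 7*I*b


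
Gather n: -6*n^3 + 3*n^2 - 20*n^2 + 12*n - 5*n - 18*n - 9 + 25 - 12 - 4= -6*n^3 - 17*n^2 - 11*n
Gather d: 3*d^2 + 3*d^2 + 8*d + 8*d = 6*d^2 + 16*d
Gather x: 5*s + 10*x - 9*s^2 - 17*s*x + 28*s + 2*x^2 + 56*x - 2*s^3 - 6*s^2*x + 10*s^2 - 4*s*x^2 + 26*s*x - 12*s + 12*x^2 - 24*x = -2*s^3 + s^2 + 21*s + x^2*(14 - 4*s) + x*(-6*s^2 + 9*s + 42)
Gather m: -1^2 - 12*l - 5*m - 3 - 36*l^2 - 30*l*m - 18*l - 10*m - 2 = -36*l^2 - 30*l + m*(-30*l - 15) - 6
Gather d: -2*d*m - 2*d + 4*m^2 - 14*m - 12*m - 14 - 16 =d*(-2*m - 2) + 4*m^2 - 26*m - 30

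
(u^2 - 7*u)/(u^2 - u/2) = 2*(u - 7)/(2*u - 1)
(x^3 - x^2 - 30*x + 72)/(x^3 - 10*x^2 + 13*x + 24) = (x^2 + 2*x - 24)/(x^2 - 7*x - 8)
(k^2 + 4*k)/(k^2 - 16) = k/(k - 4)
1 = 1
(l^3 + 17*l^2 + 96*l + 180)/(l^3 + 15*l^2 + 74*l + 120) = (l + 6)/(l + 4)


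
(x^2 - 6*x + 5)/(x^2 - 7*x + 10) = (x - 1)/(x - 2)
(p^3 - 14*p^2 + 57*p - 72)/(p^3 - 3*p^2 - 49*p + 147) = (p^2 - 11*p + 24)/(p^2 - 49)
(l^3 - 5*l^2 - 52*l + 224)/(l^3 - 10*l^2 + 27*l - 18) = (l^3 - 5*l^2 - 52*l + 224)/(l^3 - 10*l^2 + 27*l - 18)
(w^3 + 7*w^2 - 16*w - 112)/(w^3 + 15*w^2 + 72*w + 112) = (w - 4)/(w + 4)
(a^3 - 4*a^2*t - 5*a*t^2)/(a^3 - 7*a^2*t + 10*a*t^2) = (-a - t)/(-a + 2*t)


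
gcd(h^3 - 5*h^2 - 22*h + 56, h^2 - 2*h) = h - 2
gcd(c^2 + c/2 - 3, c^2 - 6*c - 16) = c + 2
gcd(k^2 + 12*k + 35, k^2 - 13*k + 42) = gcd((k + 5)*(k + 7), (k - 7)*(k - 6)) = 1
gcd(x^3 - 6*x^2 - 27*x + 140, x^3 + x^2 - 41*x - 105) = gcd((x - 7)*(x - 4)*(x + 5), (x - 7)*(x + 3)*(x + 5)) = x^2 - 2*x - 35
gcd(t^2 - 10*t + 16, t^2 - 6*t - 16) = t - 8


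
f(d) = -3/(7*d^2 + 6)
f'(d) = 42*d/(7*d^2 + 6)^2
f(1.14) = -0.20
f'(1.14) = 0.21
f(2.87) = -0.05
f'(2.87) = 0.03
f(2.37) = -0.07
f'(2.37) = 0.05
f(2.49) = -0.06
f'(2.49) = 0.04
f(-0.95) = -0.24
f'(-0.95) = -0.26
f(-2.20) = -0.08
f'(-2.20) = -0.06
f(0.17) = -0.48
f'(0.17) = 0.19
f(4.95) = -0.02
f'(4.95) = 0.01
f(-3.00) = -0.04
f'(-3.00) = -0.03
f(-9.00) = -0.00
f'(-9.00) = 0.00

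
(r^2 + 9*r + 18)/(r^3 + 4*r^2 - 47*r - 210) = (r + 3)/(r^2 - 2*r - 35)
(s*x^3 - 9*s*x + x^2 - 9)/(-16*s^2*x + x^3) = (-s*x^3 + 9*s*x - x^2 + 9)/(x*(16*s^2 - x^2))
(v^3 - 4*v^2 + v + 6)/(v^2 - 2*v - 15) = (-v^3 + 4*v^2 - v - 6)/(-v^2 + 2*v + 15)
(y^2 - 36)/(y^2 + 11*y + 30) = (y - 6)/(y + 5)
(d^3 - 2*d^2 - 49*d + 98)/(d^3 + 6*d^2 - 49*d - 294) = (d - 2)/(d + 6)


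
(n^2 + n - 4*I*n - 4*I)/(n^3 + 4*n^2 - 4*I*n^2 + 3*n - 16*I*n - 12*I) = 1/(n + 3)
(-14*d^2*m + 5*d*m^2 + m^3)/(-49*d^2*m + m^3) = (2*d - m)/(7*d - m)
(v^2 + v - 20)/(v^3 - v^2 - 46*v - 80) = (v - 4)/(v^2 - 6*v - 16)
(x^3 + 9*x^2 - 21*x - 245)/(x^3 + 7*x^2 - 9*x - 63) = (x^2 + 2*x - 35)/(x^2 - 9)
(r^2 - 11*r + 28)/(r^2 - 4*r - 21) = (r - 4)/(r + 3)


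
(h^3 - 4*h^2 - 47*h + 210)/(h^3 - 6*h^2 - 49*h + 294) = (h - 5)/(h - 7)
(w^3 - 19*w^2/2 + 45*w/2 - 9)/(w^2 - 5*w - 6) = (2*w^2 - 7*w + 3)/(2*(w + 1))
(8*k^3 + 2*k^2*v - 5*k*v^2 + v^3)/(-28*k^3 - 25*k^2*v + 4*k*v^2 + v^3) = (-2*k + v)/(7*k + v)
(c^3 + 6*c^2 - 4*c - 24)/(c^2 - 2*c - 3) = (-c^3 - 6*c^2 + 4*c + 24)/(-c^2 + 2*c + 3)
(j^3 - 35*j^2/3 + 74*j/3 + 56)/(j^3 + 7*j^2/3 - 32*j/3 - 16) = (j^2 - 13*j + 42)/(j^2 + j - 12)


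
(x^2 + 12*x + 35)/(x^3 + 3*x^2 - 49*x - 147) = (x + 5)/(x^2 - 4*x - 21)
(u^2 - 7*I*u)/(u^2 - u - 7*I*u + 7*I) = u/(u - 1)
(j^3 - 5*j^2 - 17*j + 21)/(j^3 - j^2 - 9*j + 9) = (j - 7)/(j - 3)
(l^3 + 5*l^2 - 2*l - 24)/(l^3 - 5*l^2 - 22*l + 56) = (l + 3)/(l - 7)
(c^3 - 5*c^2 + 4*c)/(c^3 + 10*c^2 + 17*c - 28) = c*(c - 4)/(c^2 + 11*c + 28)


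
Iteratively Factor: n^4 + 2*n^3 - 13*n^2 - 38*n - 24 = (n + 1)*(n^3 + n^2 - 14*n - 24) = (n + 1)*(n + 2)*(n^2 - n - 12) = (n + 1)*(n + 2)*(n + 3)*(n - 4)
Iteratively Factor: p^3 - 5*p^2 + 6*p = (p - 3)*(p^2 - 2*p) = (p - 3)*(p - 2)*(p)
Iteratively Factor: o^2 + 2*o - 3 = (o - 1)*(o + 3)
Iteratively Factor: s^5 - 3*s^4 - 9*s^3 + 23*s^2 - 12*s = (s - 1)*(s^4 - 2*s^3 - 11*s^2 + 12*s) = s*(s - 1)*(s^3 - 2*s^2 - 11*s + 12) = s*(s - 4)*(s - 1)*(s^2 + 2*s - 3) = s*(s - 4)*(s - 1)*(s + 3)*(s - 1)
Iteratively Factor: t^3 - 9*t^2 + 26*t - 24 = (t - 4)*(t^2 - 5*t + 6) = (t - 4)*(t - 2)*(t - 3)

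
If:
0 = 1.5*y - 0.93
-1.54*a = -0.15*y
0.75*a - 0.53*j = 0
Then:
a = 0.06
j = 0.09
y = 0.62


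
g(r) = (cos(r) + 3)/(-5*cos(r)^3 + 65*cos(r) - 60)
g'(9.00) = 0.01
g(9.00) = -0.02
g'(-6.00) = 14.08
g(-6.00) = -1.97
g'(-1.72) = -0.05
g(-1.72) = -0.04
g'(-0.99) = -0.32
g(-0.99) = -0.14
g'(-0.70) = -0.92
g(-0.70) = -0.30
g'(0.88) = 0.46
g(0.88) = -0.18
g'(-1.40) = -0.10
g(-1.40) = -0.06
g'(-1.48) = -0.09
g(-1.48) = -0.06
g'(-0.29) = -13.11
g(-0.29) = -1.87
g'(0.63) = 1.27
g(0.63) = -0.38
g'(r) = (-15*sin(r)*cos(r)^2 + 65*sin(r))*(cos(r) + 3)/(-5*cos(r)^3 + 65*cos(r) - 60)^2 - sin(r)/(-5*cos(r)^3 + 65*cos(r) - 60) = (-3*cos(r) - 9*cos(2*r) - cos(3*r) + 93)*sin(r)/(10*(cos(r)^3 - 13*cos(r) + 12)^2)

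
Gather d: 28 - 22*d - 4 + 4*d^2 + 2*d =4*d^2 - 20*d + 24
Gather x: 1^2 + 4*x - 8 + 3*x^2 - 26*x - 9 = 3*x^2 - 22*x - 16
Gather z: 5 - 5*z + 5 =10 - 5*z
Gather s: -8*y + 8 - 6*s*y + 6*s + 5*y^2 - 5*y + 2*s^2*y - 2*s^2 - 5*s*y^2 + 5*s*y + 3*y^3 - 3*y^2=s^2*(2*y - 2) + s*(-5*y^2 - y + 6) + 3*y^3 + 2*y^2 - 13*y + 8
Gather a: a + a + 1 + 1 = 2*a + 2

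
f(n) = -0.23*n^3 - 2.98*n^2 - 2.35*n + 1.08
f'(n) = -0.69*n^2 - 5.96*n - 2.35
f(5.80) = -157.67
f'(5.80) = -60.13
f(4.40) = -86.55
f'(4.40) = -41.93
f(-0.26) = 1.49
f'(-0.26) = -0.85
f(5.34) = -131.47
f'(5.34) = -53.85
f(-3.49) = -17.24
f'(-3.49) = 10.05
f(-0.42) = 1.56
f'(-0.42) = 0.03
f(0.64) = -1.70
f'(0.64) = -6.45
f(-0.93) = 0.87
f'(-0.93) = 2.60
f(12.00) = -853.68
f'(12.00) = -173.23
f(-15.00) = 142.08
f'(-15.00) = -68.20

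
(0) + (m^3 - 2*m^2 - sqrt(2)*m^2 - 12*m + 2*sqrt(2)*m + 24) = m^3 - 2*m^2 - sqrt(2)*m^2 - 12*m + 2*sqrt(2)*m + 24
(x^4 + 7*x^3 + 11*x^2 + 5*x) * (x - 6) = x^5 + x^4 - 31*x^3 - 61*x^2 - 30*x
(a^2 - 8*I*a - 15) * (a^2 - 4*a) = a^4 - 4*a^3 - 8*I*a^3 - 15*a^2 + 32*I*a^2 + 60*a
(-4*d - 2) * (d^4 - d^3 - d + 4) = -4*d^5 + 2*d^4 + 2*d^3 + 4*d^2 - 14*d - 8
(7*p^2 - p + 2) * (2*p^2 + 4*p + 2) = 14*p^4 + 26*p^3 + 14*p^2 + 6*p + 4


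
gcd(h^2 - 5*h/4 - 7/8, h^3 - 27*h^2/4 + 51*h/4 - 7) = h - 7/4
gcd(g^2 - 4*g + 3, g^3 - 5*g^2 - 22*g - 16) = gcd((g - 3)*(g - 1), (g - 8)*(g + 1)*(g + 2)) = 1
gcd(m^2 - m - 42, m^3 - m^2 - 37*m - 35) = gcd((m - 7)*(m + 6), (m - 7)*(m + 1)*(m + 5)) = m - 7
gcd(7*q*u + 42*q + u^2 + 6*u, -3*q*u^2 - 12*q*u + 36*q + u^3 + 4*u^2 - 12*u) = u + 6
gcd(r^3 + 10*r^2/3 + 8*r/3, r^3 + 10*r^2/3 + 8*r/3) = r^3 + 10*r^2/3 + 8*r/3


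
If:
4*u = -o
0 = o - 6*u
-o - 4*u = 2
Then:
No Solution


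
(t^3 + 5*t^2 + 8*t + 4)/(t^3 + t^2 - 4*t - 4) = (t + 2)/(t - 2)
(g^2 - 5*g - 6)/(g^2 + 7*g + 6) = (g - 6)/(g + 6)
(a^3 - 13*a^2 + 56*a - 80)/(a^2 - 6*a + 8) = (a^2 - 9*a + 20)/(a - 2)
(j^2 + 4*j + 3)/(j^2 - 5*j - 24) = (j + 1)/(j - 8)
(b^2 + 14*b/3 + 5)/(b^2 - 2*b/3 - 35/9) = 3*(b + 3)/(3*b - 7)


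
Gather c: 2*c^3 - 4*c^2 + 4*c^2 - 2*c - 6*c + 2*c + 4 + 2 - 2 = 2*c^3 - 6*c + 4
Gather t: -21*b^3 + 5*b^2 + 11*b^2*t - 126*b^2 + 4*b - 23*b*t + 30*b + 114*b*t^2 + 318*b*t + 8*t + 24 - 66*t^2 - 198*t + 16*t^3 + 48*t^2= -21*b^3 - 121*b^2 + 34*b + 16*t^3 + t^2*(114*b - 18) + t*(11*b^2 + 295*b - 190) + 24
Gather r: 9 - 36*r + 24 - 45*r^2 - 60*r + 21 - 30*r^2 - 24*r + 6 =-75*r^2 - 120*r + 60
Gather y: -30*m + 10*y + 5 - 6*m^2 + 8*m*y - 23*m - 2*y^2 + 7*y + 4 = -6*m^2 - 53*m - 2*y^2 + y*(8*m + 17) + 9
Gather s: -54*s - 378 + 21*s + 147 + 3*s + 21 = -30*s - 210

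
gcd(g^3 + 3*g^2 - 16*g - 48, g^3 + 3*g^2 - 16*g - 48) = g^3 + 3*g^2 - 16*g - 48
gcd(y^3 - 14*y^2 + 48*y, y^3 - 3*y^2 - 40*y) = y^2 - 8*y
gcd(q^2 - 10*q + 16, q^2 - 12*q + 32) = q - 8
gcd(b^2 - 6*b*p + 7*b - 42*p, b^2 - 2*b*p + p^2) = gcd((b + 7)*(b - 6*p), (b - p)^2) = 1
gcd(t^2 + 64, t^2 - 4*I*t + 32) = t - 8*I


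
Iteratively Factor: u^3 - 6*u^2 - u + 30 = (u - 3)*(u^2 - 3*u - 10) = (u - 5)*(u - 3)*(u + 2)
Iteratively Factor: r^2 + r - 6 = (r - 2)*(r + 3)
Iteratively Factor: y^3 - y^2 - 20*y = (y + 4)*(y^2 - 5*y) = (y - 5)*(y + 4)*(y)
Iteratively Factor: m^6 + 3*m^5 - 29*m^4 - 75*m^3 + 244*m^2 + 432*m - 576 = (m - 1)*(m^5 + 4*m^4 - 25*m^3 - 100*m^2 + 144*m + 576) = (m - 1)*(m + 3)*(m^4 + m^3 - 28*m^2 - 16*m + 192) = (m - 4)*(m - 1)*(m + 3)*(m^3 + 5*m^2 - 8*m - 48) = (m - 4)*(m - 3)*(m - 1)*(m + 3)*(m^2 + 8*m + 16) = (m - 4)*(m - 3)*(m - 1)*(m + 3)*(m + 4)*(m + 4)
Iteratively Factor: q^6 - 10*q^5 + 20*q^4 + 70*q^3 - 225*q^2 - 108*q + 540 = (q + 2)*(q^5 - 12*q^4 + 44*q^3 - 18*q^2 - 189*q + 270) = (q - 5)*(q + 2)*(q^4 - 7*q^3 + 9*q^2 + 27*q - 54) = (q - 5)*(q - 3)*(q + 2)*(q^3 - 4*q^2 - 3*q + 18) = (q - 5)*(q - 3)^2*(q + 2)*(q^2 - q - 6) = (q - 5)*(q - 3)^3*(q + 2)*(q + 2)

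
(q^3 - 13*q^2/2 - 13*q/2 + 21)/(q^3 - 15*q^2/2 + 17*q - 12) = (q^2 - 5*q - 14)/(q^2 - 6*q + 8)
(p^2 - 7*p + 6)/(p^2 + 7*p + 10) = (p^2 - 7*p + 6)/(p^2 + 7*p + 10)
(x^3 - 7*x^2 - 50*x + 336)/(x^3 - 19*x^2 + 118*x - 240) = (x + 7)/(x - 5)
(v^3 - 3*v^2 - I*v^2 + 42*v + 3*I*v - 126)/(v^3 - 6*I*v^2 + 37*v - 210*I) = (v - 3)/(v - 5*I)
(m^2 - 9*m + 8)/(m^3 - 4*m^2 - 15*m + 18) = (m - 8)/(m^2 - 3*m - 18)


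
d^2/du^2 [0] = 0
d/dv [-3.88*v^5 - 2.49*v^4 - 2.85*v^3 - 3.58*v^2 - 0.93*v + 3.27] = -19.4*v^4 - 9.96*v^3 - 8.55*v^2 - 7.16*v - 0.93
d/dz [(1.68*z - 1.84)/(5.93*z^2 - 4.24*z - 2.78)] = (-9.9624*z^2 + 21.8224*z - 12.472)/(35.1649*z^4 - 50.2864*z^3 - 14.9932*z^2 + 23.5744*z + 7.7284)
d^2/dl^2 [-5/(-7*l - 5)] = 490/(7*l + 5)^3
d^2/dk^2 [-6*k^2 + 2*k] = -12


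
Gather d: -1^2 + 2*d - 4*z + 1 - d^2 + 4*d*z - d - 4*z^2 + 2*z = -d^2 + d*(4*z + 1) - 4*z^2 - 2*z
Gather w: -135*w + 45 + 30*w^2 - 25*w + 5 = 30*w^2 - 160*w + 50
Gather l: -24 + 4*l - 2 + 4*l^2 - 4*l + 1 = 4*l^2 - 25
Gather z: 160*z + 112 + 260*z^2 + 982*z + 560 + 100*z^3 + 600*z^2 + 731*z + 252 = 100*z^3 + 860*z^2 + 1873*z + 924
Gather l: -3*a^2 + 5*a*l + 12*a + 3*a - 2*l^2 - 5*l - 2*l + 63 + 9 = -3*a^2 + 15*a - 2*l^2 + l*(5*a - 7) + 72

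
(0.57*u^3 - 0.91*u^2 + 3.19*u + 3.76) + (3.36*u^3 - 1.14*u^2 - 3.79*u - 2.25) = 3.93*u^3 - 2.05*u^2 - 0.6*u + 1.51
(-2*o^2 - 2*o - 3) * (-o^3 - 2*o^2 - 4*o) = 2*o^5 + 6*o^4 + 15*o^3 + 14*o^2 + 12*o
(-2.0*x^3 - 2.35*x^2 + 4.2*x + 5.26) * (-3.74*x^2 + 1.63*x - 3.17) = 7.48*x^5 + 5.529*x^4 - 13.1985*x^3 - 5.3769*x^2 - 4.7402*x - 16.6742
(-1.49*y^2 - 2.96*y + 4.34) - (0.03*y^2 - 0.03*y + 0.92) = -1.52*y^2 - 2.93*y + 3.42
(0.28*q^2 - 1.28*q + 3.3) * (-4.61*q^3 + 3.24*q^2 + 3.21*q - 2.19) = -1.2908*q^5 + 6.808*q^4 - 18.4614*q^3 + 5.97*q^2 + 13.3962*q - 7.227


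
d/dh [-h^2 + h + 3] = 1 - 2*h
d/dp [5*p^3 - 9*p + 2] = 15*p^2 - 9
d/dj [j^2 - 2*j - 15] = 2*j - 2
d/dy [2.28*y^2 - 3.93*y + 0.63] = 4.56*y - 3.93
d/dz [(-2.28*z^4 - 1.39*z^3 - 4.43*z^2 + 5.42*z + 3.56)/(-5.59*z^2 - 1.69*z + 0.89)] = (25.4904*z^5 + 19.3297*z^4 - 3.4186*z^3 + 34.0732*z^2 + 31.9154*z + 10.8402)/(31.2481*z^4 + 18.8942*z^3 - 7.0941*z^2 - 3.0082*z + 0.7921)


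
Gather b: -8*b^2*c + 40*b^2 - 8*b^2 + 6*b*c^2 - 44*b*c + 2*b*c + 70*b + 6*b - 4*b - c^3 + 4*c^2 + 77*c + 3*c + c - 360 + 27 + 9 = b^2*(32 - 8*c) + b*(6*c^2 - 42*c + 72) - c^3 + 4*c^2 + 81*c - 324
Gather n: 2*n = 2*n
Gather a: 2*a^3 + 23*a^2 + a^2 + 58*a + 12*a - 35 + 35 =2*a^3 + 24*a^2 + 70*a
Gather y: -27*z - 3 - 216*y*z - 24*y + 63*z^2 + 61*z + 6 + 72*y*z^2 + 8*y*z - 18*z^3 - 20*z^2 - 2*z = y*(72*z^2 - 208*z - 24) - 18*z^3 + 43*z^2 + 32*z + 3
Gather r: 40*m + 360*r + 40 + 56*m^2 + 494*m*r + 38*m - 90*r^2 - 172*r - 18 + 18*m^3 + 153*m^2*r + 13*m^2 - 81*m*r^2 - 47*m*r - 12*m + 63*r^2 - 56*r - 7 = 18*m^3 + 69*m^2 + 66*m + r^2*(-81*m - 27) + r*(153*m^2 + 447*m + 132) + 15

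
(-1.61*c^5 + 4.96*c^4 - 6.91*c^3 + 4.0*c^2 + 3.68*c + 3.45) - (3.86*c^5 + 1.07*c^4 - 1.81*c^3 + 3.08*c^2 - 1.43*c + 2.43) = -5.47*c^5 + 3.89*c^4 - 5.1*c^3 + 0.92*c^2 + 5.11*c + 1.02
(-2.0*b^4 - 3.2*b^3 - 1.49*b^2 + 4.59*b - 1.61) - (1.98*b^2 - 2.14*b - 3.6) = -2.0*b^4 - 3.2*b^3 - 3.47*b^2 + 6.73*b + 1.99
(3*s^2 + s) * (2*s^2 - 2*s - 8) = 6*s^4 - 4*s^3 - 26*s^2 - 8*s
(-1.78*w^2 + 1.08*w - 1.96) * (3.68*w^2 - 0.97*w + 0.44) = -6.5504*w^4 + 5.701*w^3 - 9.0436*w^2 + 2.3764*w - 0.8624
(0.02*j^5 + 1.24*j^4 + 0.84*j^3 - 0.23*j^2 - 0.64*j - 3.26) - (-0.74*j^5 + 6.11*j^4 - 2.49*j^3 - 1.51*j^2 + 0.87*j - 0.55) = 0.76*j^5 - 4.87*j^4 + 3.33*j^3 + 1.28*j^2 - 1.51*j - 2.71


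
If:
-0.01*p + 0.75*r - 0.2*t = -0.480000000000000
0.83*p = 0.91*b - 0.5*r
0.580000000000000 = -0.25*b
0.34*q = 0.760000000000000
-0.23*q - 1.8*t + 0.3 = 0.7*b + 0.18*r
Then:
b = -2.32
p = -2.27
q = 2.24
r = -0.45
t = 0.83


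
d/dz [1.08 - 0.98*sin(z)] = -0.98*cos(z)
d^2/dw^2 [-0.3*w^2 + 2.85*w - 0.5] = -0.600000000000000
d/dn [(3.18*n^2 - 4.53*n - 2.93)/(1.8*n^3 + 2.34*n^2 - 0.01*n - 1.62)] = (-5.724*n^4 + 16.308*n^3 + 26.3904*n^2 + 3.4092*n + 7.3093)/(3.24*n^6 + 8.424*n^5 + 5.4396*n^4 - 5.8788*n^3 - 7.5815*n^2 + 0.0324*n + 2.6244)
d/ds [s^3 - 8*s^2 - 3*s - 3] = 3*s^2 - 16*s - 3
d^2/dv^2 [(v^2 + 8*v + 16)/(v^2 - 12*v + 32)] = 8*(5*v^3 - 12*v^2 - 336*v + 1472)/(v^6 - 36*v^5 + 528*v^4 - 4032*v^3 + 16896*v^2 - 36864*v + 32768)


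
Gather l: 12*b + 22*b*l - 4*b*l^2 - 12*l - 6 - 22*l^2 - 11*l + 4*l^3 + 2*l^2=12*b + 4*l^3 + l^2*(-4*b - 20) + l*(22*b - 23) - 6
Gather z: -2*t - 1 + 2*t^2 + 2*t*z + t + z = 2*t^2 - t + z*(2*t + 1) - 1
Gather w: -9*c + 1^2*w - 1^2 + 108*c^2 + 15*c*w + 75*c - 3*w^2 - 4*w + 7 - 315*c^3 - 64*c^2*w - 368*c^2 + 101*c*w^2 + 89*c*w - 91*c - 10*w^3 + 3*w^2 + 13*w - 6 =-315*c^3 - 260*c^2 + 101*c*w^2 - 25*c - 10*w^3 + w*(-64*c^2 + 104*c + 10)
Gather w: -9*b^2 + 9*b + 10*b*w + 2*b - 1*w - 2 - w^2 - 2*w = -9*b^2 + 11*b - w^2 + w*(10*b - 3) - 2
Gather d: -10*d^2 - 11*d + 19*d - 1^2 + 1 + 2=-10*d^2 + 8*d + 2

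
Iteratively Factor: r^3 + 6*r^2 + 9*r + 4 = (r + 1)*(r^2 + 5*r + 4) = (r + 1)*(r + 4)*(r + 1)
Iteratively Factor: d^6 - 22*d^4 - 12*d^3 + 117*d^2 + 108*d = (d + 3)*(d^5 - 3*d^4 - 13*d^3 + 27*d^2 + 36*d) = d*(d + 3)*(d^4 - 3*d^3 - 13*d^2 + 27*d + 36) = d*(d - 4)*(d + 3)*(d^3 + d^2 - 9*d - 9) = d*(d - 4)*(d - 3)*(d + 3)*(d^2 + 4*d + 3) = d*(d - 4)*(d - 3)*(d + 1)*(d + 3)*(d + 3)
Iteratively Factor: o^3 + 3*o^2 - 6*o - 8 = (o + 1)*(o^2 + 2*o - 8) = (o - 2)*(o + 1)*(o + 4)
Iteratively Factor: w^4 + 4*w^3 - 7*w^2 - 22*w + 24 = (w - 2)*(w^3 + 6*w^2 + 5*w - 12) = (w - 2)*(w + 4)*(w^2 + 2*w - 3) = (w - 2)*(w - 1)*(w + 4)*(w + 3)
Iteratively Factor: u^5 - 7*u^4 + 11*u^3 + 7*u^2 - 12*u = (u - 1)*(u^4 - 6*u^3 + 5*u^2 + 12*u) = (u - 4)*(u - 1)*(u^3 - 2*u^2 - 3*u) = u*(u - 4)*(u - 1)*(u^2 - 2*u - 3) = u*(u - 4)*(u - 1)*(u + 1)*(u - 3)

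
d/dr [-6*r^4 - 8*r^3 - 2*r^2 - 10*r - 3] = -24*r^3 - 24*r^2 - 4*r - 10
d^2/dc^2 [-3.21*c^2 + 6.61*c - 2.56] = -6.42000000000000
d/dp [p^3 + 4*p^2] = p*(3*p + 8)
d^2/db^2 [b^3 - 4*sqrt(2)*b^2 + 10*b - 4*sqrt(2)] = 6*b - 8*sqrt(2)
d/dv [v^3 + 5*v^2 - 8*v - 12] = 3*v^2 + 10*v - 8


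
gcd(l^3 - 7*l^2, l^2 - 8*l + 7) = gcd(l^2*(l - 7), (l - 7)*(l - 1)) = l - 7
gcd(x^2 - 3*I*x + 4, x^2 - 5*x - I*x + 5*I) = 1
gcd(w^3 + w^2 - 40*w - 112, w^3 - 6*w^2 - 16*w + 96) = w + 4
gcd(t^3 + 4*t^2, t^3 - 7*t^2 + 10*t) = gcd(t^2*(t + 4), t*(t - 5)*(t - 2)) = t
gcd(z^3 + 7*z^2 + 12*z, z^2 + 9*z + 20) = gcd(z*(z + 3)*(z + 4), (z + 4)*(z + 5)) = z + 4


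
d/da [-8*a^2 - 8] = -16*a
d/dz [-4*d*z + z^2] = -4*d + 2*z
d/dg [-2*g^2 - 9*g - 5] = -4*g - 9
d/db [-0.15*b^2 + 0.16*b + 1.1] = 0.16 - 0.3*b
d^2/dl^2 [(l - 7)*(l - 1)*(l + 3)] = 6*l - 10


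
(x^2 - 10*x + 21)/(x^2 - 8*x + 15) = (x - 7)/(x - 5)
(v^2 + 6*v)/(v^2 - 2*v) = (v + 6)/(v - 2)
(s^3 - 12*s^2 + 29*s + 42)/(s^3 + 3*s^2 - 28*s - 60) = (s^3 - 12*s^2 + 29*s + 42)/(s^3 + 3*s^2 - 28*s - 60)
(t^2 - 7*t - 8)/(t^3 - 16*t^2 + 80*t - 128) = (t + 1)/(t^2 - 8*t + 16)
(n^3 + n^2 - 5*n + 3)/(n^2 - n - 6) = (-n^3 - n^2 + 5*n - 3)/(-n^2 + n + 6)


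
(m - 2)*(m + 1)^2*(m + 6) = m^4 + 6*m^3 - 3*m^2 - 20*m - 12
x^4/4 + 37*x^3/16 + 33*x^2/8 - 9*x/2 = x*(x/4 + 1)*(x - 3/4)*(x + 6)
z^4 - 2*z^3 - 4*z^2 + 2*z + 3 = (z - 3)*(z - 1)*(z + 1)^2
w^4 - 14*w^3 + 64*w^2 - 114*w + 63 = (w - 7)*(w - 3)^2*(w - 1)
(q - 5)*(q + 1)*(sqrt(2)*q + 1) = sqrt(2)*q^3 - 4*sqrt(2)*q^2 + q^2 - 5*sqrt(2)*q - 4*q - 5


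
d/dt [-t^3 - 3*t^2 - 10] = 3*t*(-t - 2)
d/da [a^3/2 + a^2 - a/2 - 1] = 3*a^2/2 + 2*a - 1/2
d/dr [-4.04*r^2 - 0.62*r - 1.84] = -8.08*r - 0.62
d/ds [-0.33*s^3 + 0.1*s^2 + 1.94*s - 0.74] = -0.99*s^2 + 0.2*s + 1.94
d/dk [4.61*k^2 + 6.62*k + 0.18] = 9.22*k + 6.62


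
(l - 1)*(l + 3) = l^2 + 2*l - 3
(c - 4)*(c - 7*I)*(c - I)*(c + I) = c^4 - 4*c^3 - 7*I*c^3 + c^2 + 28*I*c^2 - 4*c - 7*I*c + 28*I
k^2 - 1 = (k - 1)*(k + 1)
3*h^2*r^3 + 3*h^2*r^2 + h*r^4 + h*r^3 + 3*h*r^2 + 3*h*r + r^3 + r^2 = r*(3*h + r)*(r + 1)*(h*r + 1)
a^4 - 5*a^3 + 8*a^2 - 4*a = a*(a - 2)^2*(a - 1)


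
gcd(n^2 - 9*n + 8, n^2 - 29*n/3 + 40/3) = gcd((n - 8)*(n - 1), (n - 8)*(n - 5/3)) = n - 8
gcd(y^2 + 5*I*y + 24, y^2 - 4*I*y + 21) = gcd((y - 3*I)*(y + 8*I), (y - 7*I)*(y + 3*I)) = 1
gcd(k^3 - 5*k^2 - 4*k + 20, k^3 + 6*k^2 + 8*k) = k + 2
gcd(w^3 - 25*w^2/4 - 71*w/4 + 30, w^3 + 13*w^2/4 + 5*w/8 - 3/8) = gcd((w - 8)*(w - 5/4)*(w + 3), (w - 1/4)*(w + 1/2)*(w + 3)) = w + 3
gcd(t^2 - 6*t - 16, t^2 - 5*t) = 1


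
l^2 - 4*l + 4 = (l - 2)^2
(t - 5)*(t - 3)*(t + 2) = t^3 - 6*t^2 - t + 30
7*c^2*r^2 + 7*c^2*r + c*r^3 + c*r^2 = r*(7*c + r)*(c*r + c)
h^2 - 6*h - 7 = (h - 7)*(h + 1)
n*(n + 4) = n^2 + 4*n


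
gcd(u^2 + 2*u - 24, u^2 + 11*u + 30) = u + 6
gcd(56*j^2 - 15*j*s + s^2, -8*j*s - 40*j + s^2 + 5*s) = -8*j + s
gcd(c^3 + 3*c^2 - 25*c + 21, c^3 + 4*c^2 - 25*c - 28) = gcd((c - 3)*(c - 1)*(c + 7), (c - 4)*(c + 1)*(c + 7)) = c + 7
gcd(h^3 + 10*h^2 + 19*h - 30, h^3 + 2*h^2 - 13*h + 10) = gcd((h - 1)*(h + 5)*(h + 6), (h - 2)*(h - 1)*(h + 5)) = h^2 + 4*h - 5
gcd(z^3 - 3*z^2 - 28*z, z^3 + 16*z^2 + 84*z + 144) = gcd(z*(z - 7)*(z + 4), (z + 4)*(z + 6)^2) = z + 4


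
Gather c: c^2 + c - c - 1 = c^2 - 1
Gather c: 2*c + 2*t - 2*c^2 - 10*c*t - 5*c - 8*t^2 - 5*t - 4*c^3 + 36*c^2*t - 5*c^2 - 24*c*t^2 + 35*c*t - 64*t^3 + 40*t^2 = -4*c^3 + c^2*(36*t - 7) + c*(-24*t^2 + 25*t - 3) - 64*t^3 + 32*t^2 - 3*t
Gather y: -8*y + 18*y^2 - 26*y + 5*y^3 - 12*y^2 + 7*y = 5*y^3 + 6*y^2 - 27*y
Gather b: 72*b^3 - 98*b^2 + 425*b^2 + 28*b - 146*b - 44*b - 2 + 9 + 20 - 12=72*b^3 + 327*b^2 - 162*b + 15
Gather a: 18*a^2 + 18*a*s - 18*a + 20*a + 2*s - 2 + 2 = 18*a^2 + a*(18*s + 2) + 2*s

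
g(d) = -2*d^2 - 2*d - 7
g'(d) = -4*d - 2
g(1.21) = -12.35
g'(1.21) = -6.84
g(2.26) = -21.74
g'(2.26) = -11.04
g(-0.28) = -6.60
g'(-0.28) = -0.88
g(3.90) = -45.22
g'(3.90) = -17.60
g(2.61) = -25.84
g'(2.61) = -12.44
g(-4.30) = -35.38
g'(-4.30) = 15.20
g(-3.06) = -19.61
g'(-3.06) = 10.24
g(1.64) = -15.66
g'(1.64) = -8.56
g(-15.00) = -427.00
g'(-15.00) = 58.00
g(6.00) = -91.00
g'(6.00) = -26.00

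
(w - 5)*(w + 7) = w^2 + 2*w - 35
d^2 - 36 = (d - 6)*(d + 6)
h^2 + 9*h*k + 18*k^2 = (h + 3*k)*(h + 6*k)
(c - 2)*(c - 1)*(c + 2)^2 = c^4 + c^3 - 6*c^2 - 4*c + 8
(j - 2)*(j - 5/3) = j^2 - 11*j/3 + 10/3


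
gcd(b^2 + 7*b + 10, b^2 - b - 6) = b + 2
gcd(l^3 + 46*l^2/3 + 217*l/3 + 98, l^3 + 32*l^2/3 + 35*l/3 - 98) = l^2 + 13*l + 42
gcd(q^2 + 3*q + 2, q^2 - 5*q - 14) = q + 2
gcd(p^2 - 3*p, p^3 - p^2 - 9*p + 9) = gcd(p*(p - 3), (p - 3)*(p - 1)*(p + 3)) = p - 3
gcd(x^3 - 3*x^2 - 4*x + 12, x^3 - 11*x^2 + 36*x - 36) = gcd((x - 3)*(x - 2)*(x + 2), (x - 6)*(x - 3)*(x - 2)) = x^2 - 5*x + 6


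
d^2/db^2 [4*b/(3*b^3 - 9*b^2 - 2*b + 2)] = 8*(b*(-9*b^2 + 18*b + 2)^2 + (-9*b^2 - 9*b*(b - 1) + 18*b + 2)*(3*b^3 - 9*b^2 - 2*b + 2))/(3*b^3 - 9*b^2 - 2*b + 2)^3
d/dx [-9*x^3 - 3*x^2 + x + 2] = -27*x^2 - 6*x + 1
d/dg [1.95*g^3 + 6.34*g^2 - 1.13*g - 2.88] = 5.85*g^2 + 12.68*g - 1.13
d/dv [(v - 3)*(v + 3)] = 2*v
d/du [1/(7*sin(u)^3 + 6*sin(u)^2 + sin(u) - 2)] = (-12*sin(u) + 21*cos(u)^2 - 22)*cos(u)/(7*sin(u)^3 + 6*sin(u)^2 + sin(u) - 2)^2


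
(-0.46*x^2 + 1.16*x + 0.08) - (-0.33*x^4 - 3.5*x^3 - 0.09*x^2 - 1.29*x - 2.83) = 0.33*x^4 + 3.5*x^3 - 0.37*x^2 + 2.45*x + 2.91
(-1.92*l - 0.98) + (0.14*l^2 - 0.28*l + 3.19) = 0.14*l^2 - 2.2*l + 2.21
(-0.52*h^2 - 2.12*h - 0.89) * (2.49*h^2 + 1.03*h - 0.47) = -1.2948*h^4 - 5.8144*h^3 - 4.1553*h^2 + 0.0796999999999999*h + 0.4183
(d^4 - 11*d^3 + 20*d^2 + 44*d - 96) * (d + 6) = d^5 - 5*d^4 - 46*d^3 + 164*d^2 + 168*d - 576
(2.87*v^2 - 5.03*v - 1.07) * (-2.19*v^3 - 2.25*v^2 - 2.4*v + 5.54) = -6.2853*v^5 + 4.5582*v^4 + 6.7728*v^3 + 30.3793*v^2 - 25.2982*v - 5.9278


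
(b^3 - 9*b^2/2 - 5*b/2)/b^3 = 1 - 9/(2*b) - 5/(2*b^2)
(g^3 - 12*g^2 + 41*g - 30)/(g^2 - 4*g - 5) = (g^2 - 7*g + 6)/(g + 1)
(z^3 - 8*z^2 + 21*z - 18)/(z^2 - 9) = (z^2 - 5*z + 6)/(z + 3)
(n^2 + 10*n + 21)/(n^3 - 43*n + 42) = (n + 3)/(n^2 - 7*n + 6)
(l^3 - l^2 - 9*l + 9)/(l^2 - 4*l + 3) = l + 3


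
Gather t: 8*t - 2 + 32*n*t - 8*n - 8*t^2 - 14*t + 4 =-8*n - 8*t^2 + t*(32*n - 6) + 2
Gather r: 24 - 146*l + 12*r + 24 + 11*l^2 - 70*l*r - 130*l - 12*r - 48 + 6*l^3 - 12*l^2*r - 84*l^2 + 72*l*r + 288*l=6*l^3 - 73*l^2 + 12*l + r*(-12*l^2 + 2*l)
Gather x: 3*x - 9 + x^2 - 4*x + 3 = x^2 - x - 6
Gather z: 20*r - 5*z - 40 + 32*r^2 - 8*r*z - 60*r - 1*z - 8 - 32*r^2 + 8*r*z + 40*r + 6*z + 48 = 0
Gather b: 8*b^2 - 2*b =8*b^2 - 2*b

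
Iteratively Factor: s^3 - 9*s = (s - 3)*(s^2 + 3*s) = s*(s - 3)*(s + 3)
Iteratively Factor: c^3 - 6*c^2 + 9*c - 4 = (c - 1)*(c^2 - 5*c + 4) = (c - 4)*(c - 1)*(c - 1)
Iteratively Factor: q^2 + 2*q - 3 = (q - 1)*(q + 3)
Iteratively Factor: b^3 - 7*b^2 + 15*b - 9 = (b - 1)*(b^2 - 6*b + 9) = (b - 3)*(b - 1)*(b - 3)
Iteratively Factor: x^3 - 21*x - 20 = (x + 4)*(x^2 - 4*x - 5) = (x + 1)*(x + 4)*(x - 5)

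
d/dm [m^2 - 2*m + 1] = 2*m - 2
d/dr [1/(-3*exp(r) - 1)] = 3*exp(r)/(3*exp(r) + 1)^2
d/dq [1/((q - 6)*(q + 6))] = -2*q/(q^4 - 72*q^2 + 1296)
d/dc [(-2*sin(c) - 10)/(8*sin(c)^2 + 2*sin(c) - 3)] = 2*(8*sin(c)^2 + 80*sin(c) + 13)*cos(c)/((2*sin(c) - 1)^2*(4*sin(c) + 3)^2)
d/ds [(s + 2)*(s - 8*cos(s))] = s + (s + 2)*(8*sin(s) + 1) - 8*cos(s)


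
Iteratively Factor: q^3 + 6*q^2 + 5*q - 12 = (q + 3)*(q^2 + 3*q - 4) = (q + 3)*(q + 4)*(q - 1)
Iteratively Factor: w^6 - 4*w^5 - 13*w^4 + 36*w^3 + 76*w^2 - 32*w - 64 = (w - 4)*(w^5 - 13*w^3 - 16*w^2 + 12*w + 16) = (w - 4)*(w - 1)*(w^4 + w^3 - 12*w^2 - 28*w - 16) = (w - 4)*(w - 1)*(w + 1)*(w^3 - 12*w - 16) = (w - 4)^2*(w - 1)*(w + 1)*(w^2 + 4*w + 4) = (w - 4)^2*(w - 1)*(w + 1)*(w + 2)*(w + 2)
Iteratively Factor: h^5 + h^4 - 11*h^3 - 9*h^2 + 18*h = (h + 3)*(h^4 - 2*h^3 - 5*h^2 + 6*h) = (h + 2)*(h + 3)*(h^3 - 4*h^2 + 3*h) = (h - 1)*(h + 2)*(h + 3)*(h^2 - 3*h) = (h - 3)*(h - 1)*(h + 2)*(h + 3)*(h)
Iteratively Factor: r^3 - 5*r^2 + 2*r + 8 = (r - 4)*(r^2 - r - 2) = (r - 4)*(r + 1)*(r - 2)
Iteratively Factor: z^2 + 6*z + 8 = (z + 4)*(z + 2)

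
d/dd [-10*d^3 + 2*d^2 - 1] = 2*d*(2 - 15*d)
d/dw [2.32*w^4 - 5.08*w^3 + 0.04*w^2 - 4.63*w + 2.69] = 9.28*w^3 - 15.24*w^2 + 0.08*w - 4.63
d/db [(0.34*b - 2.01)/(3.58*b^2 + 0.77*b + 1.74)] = (-1.2172*b^2 + 14.3916*b + 2.1393)/(12.8164*b^4 + 5.5132*b^3 + 13.0513*b^2 + 2.6796*b + 3.0276)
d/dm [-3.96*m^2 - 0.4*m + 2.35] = -7.92*m - 0.4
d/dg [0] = 0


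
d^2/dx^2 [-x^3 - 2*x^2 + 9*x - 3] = -6*x - 4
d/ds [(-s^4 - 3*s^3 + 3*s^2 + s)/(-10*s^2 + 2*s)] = (5*s^3 + 6*s^2 - 3*s + 4)/(25*s^2 - 10*s + 1)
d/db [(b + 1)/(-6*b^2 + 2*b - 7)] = 3*(2*b^2 + 4*b - 3)/(36*b^4 - 24*b^3 + 88*b^2 - 28*b + 49)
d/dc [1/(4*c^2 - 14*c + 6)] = (7 - 4*c)/(2*(2*c^2 - 7*c + 3)^2)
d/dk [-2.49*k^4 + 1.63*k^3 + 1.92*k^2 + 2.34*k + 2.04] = -9.96*k^3 + 4.89*k^2 + 3.84*k + 2.34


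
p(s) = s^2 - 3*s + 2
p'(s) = 2*s - 3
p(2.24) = 0.30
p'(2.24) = 1.48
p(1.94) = -0.06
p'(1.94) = 0.88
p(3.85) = 5.27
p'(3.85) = 4.70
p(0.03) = 1.91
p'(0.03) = -2.94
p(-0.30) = 2.99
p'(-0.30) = -3.60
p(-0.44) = 3.51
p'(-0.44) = -3.88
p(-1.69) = 9.93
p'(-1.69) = -6.38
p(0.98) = 0.02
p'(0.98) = -1.04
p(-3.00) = 20.00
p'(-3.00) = -9.00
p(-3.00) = 20.00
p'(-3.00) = -9.00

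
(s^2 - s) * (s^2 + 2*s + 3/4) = s^4 + s^3 - 5*s^2/4 - 3*s/4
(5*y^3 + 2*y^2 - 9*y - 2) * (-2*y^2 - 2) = -10*y^5 - 4*y^4 + 8*y^3 + 18*y + 4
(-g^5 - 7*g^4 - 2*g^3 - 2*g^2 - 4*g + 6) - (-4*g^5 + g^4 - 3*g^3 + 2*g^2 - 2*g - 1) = 3*g^5 - 8*g^4 + g^3 - 4*g^2 - 2*g + 7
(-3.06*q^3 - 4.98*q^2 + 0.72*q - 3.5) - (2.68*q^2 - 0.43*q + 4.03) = -3.06*q^3 - 7.66*q^2 + 1.15*q - 7.53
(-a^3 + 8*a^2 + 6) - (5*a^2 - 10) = -a^3 + 3*a^2 + 16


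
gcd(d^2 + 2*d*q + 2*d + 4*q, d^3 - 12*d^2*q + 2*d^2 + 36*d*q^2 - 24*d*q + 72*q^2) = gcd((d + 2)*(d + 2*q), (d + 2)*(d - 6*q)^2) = d + 2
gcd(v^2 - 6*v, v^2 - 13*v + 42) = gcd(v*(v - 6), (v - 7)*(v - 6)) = v - 6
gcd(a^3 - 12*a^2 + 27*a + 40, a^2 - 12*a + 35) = a - 5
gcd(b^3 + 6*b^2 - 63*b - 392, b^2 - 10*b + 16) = b - 8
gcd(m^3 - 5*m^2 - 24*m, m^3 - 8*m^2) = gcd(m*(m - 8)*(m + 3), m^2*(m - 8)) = m^2 - 8*m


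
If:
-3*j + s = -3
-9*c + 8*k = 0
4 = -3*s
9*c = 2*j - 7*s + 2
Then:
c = 112/81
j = 5/9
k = 14/9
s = -4/3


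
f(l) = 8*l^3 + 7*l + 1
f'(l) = 24*l^2 + 7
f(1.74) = 55.32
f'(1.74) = 79.66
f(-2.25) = -105.88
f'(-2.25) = 128.50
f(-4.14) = -595.64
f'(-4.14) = 418.35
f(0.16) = 2.15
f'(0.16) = 7.61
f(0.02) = 1.14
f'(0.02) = 7.01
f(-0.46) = -3.00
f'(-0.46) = 12.08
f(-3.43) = -345.84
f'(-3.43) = 289.36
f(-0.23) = -0.71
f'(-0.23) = 8.27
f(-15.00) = -27104.00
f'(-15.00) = 5407.00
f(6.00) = 1771.00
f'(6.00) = 871.00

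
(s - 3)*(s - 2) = s^2 - 5*s + 6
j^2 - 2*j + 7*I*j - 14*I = (j - 2)*(j + 7*I)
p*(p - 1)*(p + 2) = p^3 + p^2 - 2*p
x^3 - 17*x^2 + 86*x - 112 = (x - 8)*(x - 7)*(x - 2)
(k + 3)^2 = k^2 + 6*k + 9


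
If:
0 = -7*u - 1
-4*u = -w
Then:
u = -1/7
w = -4/7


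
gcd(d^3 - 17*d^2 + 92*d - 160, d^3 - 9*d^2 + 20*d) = d^2 - 9*d + 20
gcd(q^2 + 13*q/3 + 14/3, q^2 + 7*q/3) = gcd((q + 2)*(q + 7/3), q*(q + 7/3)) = q + 7/3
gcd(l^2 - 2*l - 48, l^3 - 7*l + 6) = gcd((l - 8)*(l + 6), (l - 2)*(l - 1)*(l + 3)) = 1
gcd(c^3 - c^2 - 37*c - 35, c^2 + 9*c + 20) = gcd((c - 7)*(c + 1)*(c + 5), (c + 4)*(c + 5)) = c + 5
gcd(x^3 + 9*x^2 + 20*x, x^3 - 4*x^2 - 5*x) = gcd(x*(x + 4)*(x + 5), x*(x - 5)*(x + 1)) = x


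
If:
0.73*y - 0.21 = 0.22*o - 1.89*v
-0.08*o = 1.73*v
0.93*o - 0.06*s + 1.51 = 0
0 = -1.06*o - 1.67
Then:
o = -1.58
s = 0.75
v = 0.07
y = -0.38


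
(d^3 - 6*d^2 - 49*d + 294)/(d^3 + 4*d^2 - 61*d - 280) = (d^2 - 13*d + 42)/(d^2 - 3*d - 40)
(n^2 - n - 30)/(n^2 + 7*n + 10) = (n - 6)/(n + 2)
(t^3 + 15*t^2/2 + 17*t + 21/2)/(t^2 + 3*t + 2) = (2*t^2 + 13*t + 21)/(2*(t + 2))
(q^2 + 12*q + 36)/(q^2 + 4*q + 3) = (q^2 + 12*q + 36)/(q^2 + 4*q + 3)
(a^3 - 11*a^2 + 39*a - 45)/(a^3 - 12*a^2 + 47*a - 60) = (a - 3)/(a - 4)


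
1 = 1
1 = 1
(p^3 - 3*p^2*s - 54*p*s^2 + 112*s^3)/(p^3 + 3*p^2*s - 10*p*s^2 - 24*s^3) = (p^3 - 3*p^2*s - 54*p*s^2 + 112*s^3)/(p^3 + 3*p^2*s - 10*p*s^2 - 24*s^3)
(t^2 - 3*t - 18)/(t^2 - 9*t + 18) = (t + 3)/(t - 3)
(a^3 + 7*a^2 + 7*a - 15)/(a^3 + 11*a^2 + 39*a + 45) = (a - 1)/(a + 3)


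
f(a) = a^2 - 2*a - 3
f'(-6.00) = -14.00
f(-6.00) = 45.00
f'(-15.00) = -32.00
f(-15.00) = 252.00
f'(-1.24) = -4.48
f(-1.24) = 1.02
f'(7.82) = 13.64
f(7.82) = 42.51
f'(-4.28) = -10.56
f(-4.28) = 23.88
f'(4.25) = 6.50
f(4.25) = 6.56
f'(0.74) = -0.52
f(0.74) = -3.93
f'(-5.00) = -12.00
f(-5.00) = 32.00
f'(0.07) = -1.86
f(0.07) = -3.14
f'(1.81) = 1.62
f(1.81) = -3.34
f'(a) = 2*a - 2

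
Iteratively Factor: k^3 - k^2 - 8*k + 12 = (k - 2)*(k^2 + k - 6) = (k - 2)*(k + 3)*(k - 2)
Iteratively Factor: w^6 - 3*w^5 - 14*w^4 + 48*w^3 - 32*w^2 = (w - 2)*(w^5 - w^4 - 16*w^3 + 16*w^2) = (w - 2)*(w - 1)*(w^4 - 16*w^2) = (w - 2)*(w - 1)*(w + 4)*(w^3 - 4*w^2) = w*(w - 2)*(w - 1)*(w + 4)*(w^2 - 4*w) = w*(w - 4)*(w - 2)*(w - 1)*(w + 4)*(w)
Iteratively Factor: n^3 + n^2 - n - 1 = (n + 1)*(n^2 - 1) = (n - 1)*(n + 1)*(n + 1)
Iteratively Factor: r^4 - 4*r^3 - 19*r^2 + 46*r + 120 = (r - 4)*(r^3 - 19*r - 30) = (r - 4)*(r + 3)*(r^2 - 3*r - 10) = (r - 4)*(r + 2)*(r + 3)*(r - 5)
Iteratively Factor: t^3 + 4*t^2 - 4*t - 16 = (t - 2)*(t^2 + 6*t + 8) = (t - 2)*(t + 2)*(t + 4)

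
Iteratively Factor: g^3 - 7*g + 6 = (g - 1)*(g^2 + g - 6) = (g - 1)*(g + 3)*(g - 2)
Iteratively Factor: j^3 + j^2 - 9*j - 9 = (j - 3)*(j^2 + 4*j + 3) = (j - 3)*(j + 3)*(j + 1)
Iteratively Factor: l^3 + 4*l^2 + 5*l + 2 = (l + 1)*(l^2 + 3*l + 2) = (l + 1)^2*(l + 2)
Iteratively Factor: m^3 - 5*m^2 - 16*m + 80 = (m + 4)*(m^2 - 9*m + 20) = (m - 4)*(m + 4)*(m - 5)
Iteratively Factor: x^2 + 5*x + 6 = (x + 3)*(x + 2)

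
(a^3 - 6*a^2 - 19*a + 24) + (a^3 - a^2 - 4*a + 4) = 2*a^3 - 7*a^2 - 23*a + 28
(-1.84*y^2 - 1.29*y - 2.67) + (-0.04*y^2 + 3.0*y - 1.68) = -1.88*y^2 + 1.71*y - 4.35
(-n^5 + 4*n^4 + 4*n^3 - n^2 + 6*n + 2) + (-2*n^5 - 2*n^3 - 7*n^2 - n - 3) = -3*n^5 + 4*n^4 + 2*n^3 - 8*n^2 + 5*n - 1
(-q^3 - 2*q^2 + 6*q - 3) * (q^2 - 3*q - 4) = -q^5 + q^4 + 16*q^3 - 13*q^2 - 15*q + 12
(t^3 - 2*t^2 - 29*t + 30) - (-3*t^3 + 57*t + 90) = 4*t^3 - 2*t^2 - 86*t - 60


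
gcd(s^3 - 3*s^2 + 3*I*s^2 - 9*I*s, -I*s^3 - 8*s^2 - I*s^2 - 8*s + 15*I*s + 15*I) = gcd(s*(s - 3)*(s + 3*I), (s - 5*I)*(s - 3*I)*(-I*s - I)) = 1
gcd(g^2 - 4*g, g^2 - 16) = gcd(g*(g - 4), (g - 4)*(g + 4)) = g - 4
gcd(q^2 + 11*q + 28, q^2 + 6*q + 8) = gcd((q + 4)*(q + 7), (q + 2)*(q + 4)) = q + 4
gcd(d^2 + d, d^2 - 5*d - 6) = d + 1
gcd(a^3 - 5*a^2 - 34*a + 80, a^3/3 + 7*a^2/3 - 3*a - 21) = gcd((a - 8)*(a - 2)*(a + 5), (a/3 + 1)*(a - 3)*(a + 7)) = 1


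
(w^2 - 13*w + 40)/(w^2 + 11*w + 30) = (w^2 - 13*w + 40)/(w^2 + 11*w + 30)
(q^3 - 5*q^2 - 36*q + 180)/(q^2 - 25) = (q^2 - 36)/(q + 5)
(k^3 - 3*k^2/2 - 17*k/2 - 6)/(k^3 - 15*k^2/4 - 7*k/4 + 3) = 2*(2*k + 3)/(4*k - 3)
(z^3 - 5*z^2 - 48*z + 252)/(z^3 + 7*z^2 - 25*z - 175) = (z^2 - 12*z + 36)/(z^2 - 25)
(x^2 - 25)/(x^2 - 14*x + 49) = (x^2 - 25)/(x^2 - 14*x + 49)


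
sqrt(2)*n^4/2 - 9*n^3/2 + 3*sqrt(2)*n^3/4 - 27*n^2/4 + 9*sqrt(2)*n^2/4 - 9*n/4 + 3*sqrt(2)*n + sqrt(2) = (n + 1/2)*(n - 4*sqrt(2))*(n - sqrt(2)/2)*(sqrt(2)*n/2 + sqrt(2)/2)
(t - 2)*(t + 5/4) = t^2 - 3*t/4 - 5/2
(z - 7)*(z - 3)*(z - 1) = z^3 - 11*z^2 + 31*z - 21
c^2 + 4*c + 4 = (c + 2)^2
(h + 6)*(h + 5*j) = h^2 + 5*h*j + 6*h + 30*j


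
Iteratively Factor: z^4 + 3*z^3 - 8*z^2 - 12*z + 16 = (z + 2)*(z^3 + z^2 - 10*z + 8) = (z + 2)*(z + 4)*(z^2 - 3*z + 2) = (z - 2)*(z + 2)*(z + 4)*(z - 1)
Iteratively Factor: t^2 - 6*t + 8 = (t - 2)*(t - 4)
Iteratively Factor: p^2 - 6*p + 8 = (p - 2)*(p - 4)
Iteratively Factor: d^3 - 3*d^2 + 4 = (d + 1)*(d^2 - 4*d + 4) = (d - 2)*(d + 1)*(d - 2)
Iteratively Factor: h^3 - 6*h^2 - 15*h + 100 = (h + 4)*(h^2 - 10*h + 25) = (h - 5)*(h + 4)*(h - 5)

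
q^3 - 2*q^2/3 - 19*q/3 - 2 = (q - 3)*(q + 1/3)*(q + 2)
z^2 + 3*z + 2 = (z + 1)*(z + 2)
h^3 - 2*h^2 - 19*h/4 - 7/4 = (h - 7/2)*(h + 1/2)*(h + 1)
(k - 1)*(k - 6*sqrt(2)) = k^2 - 6*sqrt(2)*k - k + 6*sqrt(2)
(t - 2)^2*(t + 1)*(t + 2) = t^4 - t^3 - 6*t^2 + 4*t + 8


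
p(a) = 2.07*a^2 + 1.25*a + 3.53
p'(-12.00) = -48.43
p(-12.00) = 286.61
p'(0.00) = 1.25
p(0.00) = 3.53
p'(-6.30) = -24.83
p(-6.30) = 77.81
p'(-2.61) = -9.56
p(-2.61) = 14.37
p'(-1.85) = -6.41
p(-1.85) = 8.30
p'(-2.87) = -10.63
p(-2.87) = 16.99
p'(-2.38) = -8.60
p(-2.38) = 12.28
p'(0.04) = 1.42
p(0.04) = 3.58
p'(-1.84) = -6.37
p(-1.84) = 8.24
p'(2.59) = 11.97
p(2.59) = 20.65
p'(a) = 4.14*a + 1.25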